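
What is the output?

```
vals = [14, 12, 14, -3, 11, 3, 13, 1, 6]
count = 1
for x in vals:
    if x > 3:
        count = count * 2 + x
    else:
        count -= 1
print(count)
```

x=14: >3, count = 1*2+14 = 16
x=12: >3, count = 16*2+12 = 44
x=14: >3, count = 44*2+14 = 102
x=-3: not >3, count = 102-1 = 101
x=11: >3, count = 101*2+11 = 213
x=3: not >3, count = 213-1 = 212
x=13: >3, count = 212*2+13 = 437
x=1: not >3, count = 437-1 = 436
x=6: >3, count = 436*2+6 = 878

878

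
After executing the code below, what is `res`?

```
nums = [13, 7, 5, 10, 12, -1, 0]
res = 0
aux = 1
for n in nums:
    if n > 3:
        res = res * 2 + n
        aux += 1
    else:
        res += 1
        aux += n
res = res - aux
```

313

n=13: >3, res = 0*2+13 = 13; aux=2
n=7: >3, res = 13*2+7 = 33; aux=3
n=5: >3, res = 33*2+5 = 71; aux=4
n=10: >3, res = 71*2+10 = 152; aux=5
n=12: >3, res = 152*2+12 = 316; aux=6
n=-1: not >3, res = 316+1 = 317; aux=5
n=0: not >3, res = 317+1 = 318; aux=5
res-aux = 318-5 = 313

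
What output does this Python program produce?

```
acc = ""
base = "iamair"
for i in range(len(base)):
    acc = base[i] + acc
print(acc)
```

riamai

i=0: prepend 'i' → 'i'
i=1: prepend 'a' → 'ai'
i=2: prepend 'm' → 'mai'
i=3: prepend 'a' → 'amai'
i=4: prepend 'i' → 'iamai'
i=5: prepend 'r' → 'riamai'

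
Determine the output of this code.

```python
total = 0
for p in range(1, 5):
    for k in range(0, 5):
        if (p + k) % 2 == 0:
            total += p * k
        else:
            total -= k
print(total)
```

p=1,k=0: odd sum, total = 0-0 = 0
p=1,k=1: even sum, total = 0+1 = 1
p=1,k=2: odd sum, total = 1-2 = -1
p=1,k=3: even sum, total = (-1)+3 = 2
p=1,k=4: odd sum, total = 2-4 = -2
p=2,k=0: even sum, total = (-2)+0 = -2
p=2,k=1: odd sum, total = (-2)-1 = -3
p=2,k=2: even sum, total = (-3)+4 = 1
p=2,k=3: odd sum, total = 1-3 = -2
p=2,k=4: even sum, total = (-2)+8 = 6
p=3,k=0: odd sum, total = 6-0 = 6
p=3,k=1: even sum, total = 6+3 = 9
p=3,k=2: odd sum, total = 9-2 = 7
p=3,k=3: even sum, total = 7+9 = 16
p=3,k=4: odd sum, total = 16-4 = 12
p=4,k=0: even sum, total = 12+0 = 12
p=4,k=1: odd sum, total = 12-1 = 11
p=4,k=2: even sum, total = 11+8 = 19
p=4,k=3: odd sum, total = 19-3 = 16
p=4,k=4: even sum, total = 16+16 = 32

32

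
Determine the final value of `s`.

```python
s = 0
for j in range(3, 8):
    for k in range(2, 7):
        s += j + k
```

225

j=3,k=2: s = 0+5 = 5
j=3,k=3: s = 5+6 = 11
j=3,k=4: s = 11+7 = 18
j=3,k=5: s = 18+8 = 26
j=3,k=6: s = 26+9 = 35
j=4,k=2: s = 35+6 = 41
j=4,k=3: s = 41+7 = 48
j=4,k=4: s = 48+8 = 56
j=4,k=5: s = 56+9 = 65
j=4,k=6: s = 65+10 = 75
j=5,k=2: s = 75+7 = 82
j=5,k=3: s = 82+8 = 90
j=5,k=4: s = 90+9 = 99
j=5,k=5: s = 99+10 = 109
j=5,k=6: s = 109+11 = 120
j=6,k=2: s = 120+8 = 128
j=6,k=3: s = 128+9 = 137
j=6,k=4: s = 137+10 = 147
j=6,k=5: s = 147+11 = 158
j=6,k=6: s = 158+12 = 170
j=7,k=2: s = 170+9 = 179
j=7,k=3: s = 179+10 = 189
j=7,k=4: s = 189+11 = 200
j=7,k=5: s = 200+12 = 212
j=7,k=6: s = 212+13 = 225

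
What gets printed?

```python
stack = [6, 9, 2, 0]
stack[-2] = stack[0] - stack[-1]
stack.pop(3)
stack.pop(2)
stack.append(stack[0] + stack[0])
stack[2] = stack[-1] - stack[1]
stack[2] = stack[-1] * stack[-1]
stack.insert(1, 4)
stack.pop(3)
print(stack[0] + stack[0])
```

12

stack[-2] = stack[0]-stack[-1] = 6-0 = 6 → [6, 9, 6, 0]
pop(3) removes 0 → [6, 9, 6]
pop(2) removes 6 → [6, 9]
append stack[0]+stack[0] = 6+6 = 12 → [6, 9, 12]
stack[2] = stack[-1]-stack[1] = 12-9 = 3 → [6, 9, 3]
stack[2] = stack[-1]*stack[-1] = 3*3 = 9 → [6, 9, 9]
insert 4 at 1 → [6, 4, 9, 9]
pop(3) removes 9 → [6, 4, 9]
stack[0]+stack[0] = 6+6 = 12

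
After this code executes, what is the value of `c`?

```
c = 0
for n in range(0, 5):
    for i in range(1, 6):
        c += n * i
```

150

n=0,i=1: c = 0+0 = 0
n=0,i=2: c = 0+0 = 0
n=0,i=3: c = 0+0 = 0
n=0,i=4: c = 0+0 = 0
n=0,i=5: c = 0+0 = 0
n=1,i=1: c = 0+1 = 1
n=1,i=2: c = 1+2 = 3
n=1,i=3: c = 3+3 = 6
n=1,i=4: c = 6+4 = 10
n=1,i=5: c = 10+5 = 15
n=2,i=1: c = 15+2 = 17
n=2,i=2: c = 17+4 = 21
n=2,i=3: c = 21+6 = 27
n=2,i=4: c = 27+8 = 35
n=2,i=5: c = 35+10 = 45
n=3,i=1: c = 45+3 = 48
n=3,i=2: c = 48+6 = 54
n=3,i=3: c = 54+9 = 63
n=3,i=4: c = 63+12 = 75
n=3,i=5: c = 75+15 = 90
n=4,i=1: c = 90+4 = 94
n=4,i=2: c = 94+8 = 102
n=4,i=3: c = 102+12 = 114
n=4,i=4: c = 114+16 = 130
n=4,i=5: c = 130+20 = 150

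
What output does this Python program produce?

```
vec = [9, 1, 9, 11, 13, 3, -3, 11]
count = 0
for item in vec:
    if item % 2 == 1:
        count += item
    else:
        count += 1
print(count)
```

item=9: odd, count = 0+9 = 9
item=1: odd, count = 9+1 = 10
item=9: odd, count = 10+9 = 19
item=11: odd, count = 19+11 = 30
item=13: odd, count = 30+13 = 43
item=3: odd, count = 43+3 = 46
item=-3: odd, count = 46+(-3) = 43
item=11: odd, count = 43+11 = 54

54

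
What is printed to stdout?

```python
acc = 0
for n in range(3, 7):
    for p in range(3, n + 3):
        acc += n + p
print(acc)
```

174

n=3,p=3: acc = 0+6 = 6
n=3,p=4: acc = 6+7 = 13
n=3,p=5: acc = 13+8 = 21
n=4,p=3: acc = 21+7 = 28
n=4,p=4: acc = 28+8 = 36
n=4,p=5: acc = 36+9 = 45
n=4,p=6: acc = 45+10 = 55
n=5,p=3: acc = 55+8 = 63
n=5,p=4: acc = 63+9 = 72
n=5,p=5: acc = 72+10 = 82
n=5,p=6: acc = 82+11 = 93
n=5,p=7: acc = 93+12 = 105
n=6,p=3: acc = 105+9 = 114
n=6,p=4: acc = 114+10 = 124
n=6,p=5: acc = 124+11 = 135
n=6,p=6: acc = 135+12 = 147
n=6,p=7: acc = 147+13 = 160
n=6,p=8: acc = 160+14 = 174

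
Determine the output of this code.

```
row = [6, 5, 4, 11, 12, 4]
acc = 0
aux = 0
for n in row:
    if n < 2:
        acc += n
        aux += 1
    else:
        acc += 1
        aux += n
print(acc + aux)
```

48

n=6: not <2, acc = 0+1 = 1; aux=6
n=5: not <2, acc = 1+1 = 2; aux=11
n=4: not <2, acc = 2+1 = 3; aux=15
n=11: not <2, acc = 3+1 = 4; aux=26
n=12: not <2, acc = 4+1 = 5; aux=38
n=4: not <2, acc = 5+1 = 6; aux=42
acc+aux = 6+42 = 48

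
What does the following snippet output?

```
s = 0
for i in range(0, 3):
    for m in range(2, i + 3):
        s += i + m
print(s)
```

24

i=0,m=2: s = 0+2 = 2
i=1,m=2: s = 2+3 = 5
i=1,m=3: s = 5+4 = 9
i=2,m=2: s = 9+4 = 13
i=2,m=3: s = 13+5 = 18
i=2,m=4: s = 18+6 = 24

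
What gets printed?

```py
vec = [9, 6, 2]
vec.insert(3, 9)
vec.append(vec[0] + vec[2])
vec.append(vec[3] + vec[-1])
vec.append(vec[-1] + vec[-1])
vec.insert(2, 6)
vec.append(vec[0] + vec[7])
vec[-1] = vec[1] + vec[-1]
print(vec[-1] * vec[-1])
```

3025

insert 9 at 3 → [9, 6, 2, 9]
append vec[0]+vec[2] = 9+2 = 11 → [9, 6, 2, 9, 11]
append vec[3]+vec[-1] = 9+11 = 20 → [9, 6, 2, 9, 11, 20]
append vec[-1]+vec[-1] = 20+20 = 40 → [9, 6, 2, 9, 11, 20, 40]
insert 6 at 2 → [9, 6, 6, 2, 9, 11, 20, 40]
append vec[0]+vec[7] = 9+40 = 49 → [9, 6, 6, 2, 9, 11, 20, 40, 49]
vec[-1] = vec[1]+vec[-1] = 6+49 = 55 → [9, 6, 6, 2, 9, 11, 20, 40, 55]
vec[-1]*vec[-1] = 55*55 = 3025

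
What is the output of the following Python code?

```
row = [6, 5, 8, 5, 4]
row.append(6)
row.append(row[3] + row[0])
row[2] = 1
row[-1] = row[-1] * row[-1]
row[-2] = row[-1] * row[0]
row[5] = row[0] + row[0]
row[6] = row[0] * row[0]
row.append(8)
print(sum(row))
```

77

append 6 → [6, 5, 8, 5, 4, 6]
append row[3]+row[0] = 5+6 = 11 → [6, 5, 8, 5, 4, 6, 11]
row[2] = 1 → [6, 5, 1, 5, 4, 6, 11]
row[-1] = row[-1]*row[-1] = 11*11 = 121 → [6, 5, 1, 5, 4, 6, 121]
row[-2] = row[-1]*row[0] = 121*6 = 726 → [6, 5, 1, 5, 4, 726, 121]
row[5] = row[0]+row[0] = 6+6 = 12 → [6, 5, 1, 5, 4, 12, 121]
row[6] = row[0]*row[0] = 6*6 = 36 → [6, 5, 1, 5, 4, 12, 36]
append 8 → [6, 5, 1, 5, 4, 12, 36, 8]
sum = 77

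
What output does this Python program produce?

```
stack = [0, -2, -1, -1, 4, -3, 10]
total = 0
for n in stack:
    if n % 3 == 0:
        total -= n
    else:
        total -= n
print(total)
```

n=0: %3==0, total = 0-0 = 0
n=-2: not %3==0, total = 0-(-2) = 2
n=-1: not %3==0, total = 2-(-1) = 3
n=-1: not %3==0, total = 3-(-1) = 4
n=4: not %3==0, total = 4-4 = 0
n=-3: %3==0, total = 0-(-3) = 3
n=10: not %3==0, total = 3-10 = -7

-7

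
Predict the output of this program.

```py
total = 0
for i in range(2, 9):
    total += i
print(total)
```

35

i=2: total = 0+2 = 2
i=3: total = 2+3 = 5
i=4: total = 5+4 = 9
i=5: total = 9+5 = 14
i=6: total = 14+6 = 20
i=7: total = 20+7 = 27
i=8: total = 27+8 = 35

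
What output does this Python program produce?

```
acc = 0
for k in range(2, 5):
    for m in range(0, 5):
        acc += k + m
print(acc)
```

75

k=2,m=0: acc = 0+2 = 2
k=2,m=1: acc = 2+3 = 5
k=2,m=2: acc = 5+4 = 9
k=2,m=3: acc = 9+5 = 14
k=2,m=4: acc = 14+6 = 20
k=3,m=0: acc = 20+3 = 23
k=3,m=1: acc = 23+4 = 27
k=3,m=2: acc = 27+5 = 32
k=3,m=3: acc = 32+6 = 38
k=3,m=4: acc = 38+7 = 45
k=4,m=0: acc = 45+4 = 49
k=4,m=1: acc = 49+5 = 54
k=4,m=2: acc = 54+6 = 60
k=4,m=3: acc = 60+7 = 67
k=4,m=4: acc = 67+8 = 75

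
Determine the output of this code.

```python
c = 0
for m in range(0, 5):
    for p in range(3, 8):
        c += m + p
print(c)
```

175

m=0,p=3: c = 0+3 = 3
m=0,p=4: c = 3+4 = 7
m=0,p=5: c = 7+5 = 12
m=0,p=6: c = 12+6 = 18
m=0,p=7: c = 18+7 = 25
m=1,p=3: c = 25+4 = 29
m=1,p=4: c = 29+5 = 34
m=1,p=5: c = 34+6 = 40
m=1,p=6: c = 40+7 = 47
m=1,p=7: c = 47+8 = 55
m=2,p=3: c = 55+5 = 60
m=2,p=4: c = 60+6 = 66
m=2,p=5: c = 66+7 = 73
m=2,p=6: c = 73+8 = 81
m=2,p=7: c = 81+9 = 90
m=3,p=3: c = 90+6 = 96
m=3,p=4: c = 96+7 = 103
m=3,p=5: c = 103+8 = 111
m=3,p=6: c = 111+9 = 120
m=3,p=7: c = 120+10 = 130
m=4,p=3: c = 130+7 = 137
m=4,p=4: c = 137+8 = 145
m=4,p=5: c = 145+9 = 154
m=4,p=6: c = 154+10 = 164
m=4,p=7: c = 164+11 = 175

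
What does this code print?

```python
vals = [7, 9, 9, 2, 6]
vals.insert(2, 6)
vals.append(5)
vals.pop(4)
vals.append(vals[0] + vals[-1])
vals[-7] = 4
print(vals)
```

[4, 9, 6, 9, 6, 5, 12]

insert 6 at 2 → [7, 9, 6, 9, 2, 6]
append 5 → [7, 9, 6, 9, 2, 6, 5]
pop(4) removes 2 → [7, 9, 6, 9, 6, 5]
append vals[0]+vals[-1] = 7+5 = 12 → [7, 9, 6, 9, 6, 5, 12]
vals[-7] = 4 → [4, 9, 6, 9, 6, 5, 12]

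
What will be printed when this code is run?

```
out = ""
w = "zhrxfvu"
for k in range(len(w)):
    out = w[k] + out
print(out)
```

uvfxrhz

k=0: prepend 'z' → 'z'
k=1: prepend 'h' → 'hz'
k=2: prepend 'r' → 'rhz'
k=3: prepend 'x' → 'xrhz'
k=4: prepend 'f' → 'fxrhz'
k=5: prepend 'v' → 'vfxrhz'
k=6: prepend 'u' → 'uvfxrhz'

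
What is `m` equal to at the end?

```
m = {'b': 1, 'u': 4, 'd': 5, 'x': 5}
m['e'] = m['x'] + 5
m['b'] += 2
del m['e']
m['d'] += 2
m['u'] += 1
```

m['e'] = m['x']+5 = 10 → {'b': 1, 'u': 4, 'd': 5, 'x': 5, 'e': 10}
m['b'] = 1+2 = 3 → {'b': 3, 'u': 4, 'd': 5, 'x': 5, 'e': 10}
del 'e' → {'b': 3, 'u': 4, 'd': 5, 'x': 5}
m['d'] = 5+2 = 7 → {'b': 3, 'u': 4, 'd': 7, 'x': 5}
m['u'] = 4+1 = 5 → {'b': 3, 'u': 5, 'd': 7, 'x': 5}

{'b': 3, 'u': 5, 'd': 7, 'x': 5}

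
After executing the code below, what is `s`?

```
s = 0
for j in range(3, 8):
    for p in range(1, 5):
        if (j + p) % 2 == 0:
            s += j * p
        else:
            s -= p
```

j=3,p=1: even sum, s = 0+3 = 3
j=3,p=2: odd sum, s = 3-2 = 1
j=3,p=3: even sum, s = 1+9 = 10
j=3,p=4: odd sum, s = 10-4 = 6
j=4,p=1: odd sum, s = 6-1 = 5
j=4,p=2: even sum, s = 5+8 = 13
j=4,p=3: odd sum, s = 13-3 = 10
j=4,p=4: even sum, s = 10+16 = 26
j=5,p=1: even sum, s = 26+5 = 31
j=5,p=2: odd sum, s = 31-2 = 29
j=5,p=3: even sum, s = 29+15 = 44
j=5,p=4: odd sum, s = 44-4 = 40
j=6,p=1: odd sum, s = 40-1 = 39
j=6,p=2: even sum, s = 39+12 = 51
j=6,p=3: odd sum, s = 51-3 = 48
j=6,p=4: even sum, s = 48+24 = 72
j=7,p=1: even sum, s = 72+7 = 79
j=7,p=2: odd sum, s = 79-2 = 77
j=7,p=3: even sum, s = 77+21 = 98
j=7,p=4: odd sum, s = 98-4 = 94

94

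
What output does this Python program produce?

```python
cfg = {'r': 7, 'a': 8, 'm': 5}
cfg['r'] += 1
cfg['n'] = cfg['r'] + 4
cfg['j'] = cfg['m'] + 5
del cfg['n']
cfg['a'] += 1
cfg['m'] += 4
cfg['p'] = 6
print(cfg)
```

{'r': 8, 'a': 9, 'm': 9, 'j': 10, 'p': 6}

cfg['r'] = 7+1 = 8 → {'r': 8, 'a': 8, 'm': 5}
cfg['n'] = cfg['r']+4 = 12 → {'r': 8, 'a': 8, 'm': 5, 'n': 12}
cfg['j'] = cfg['m']+5 = 10 → {'r': 8, 'a': 8, 'm': 5, 'n': 12, 'j': 10}
del 'n' → {'r': 8, 'a': 8, 'm': 5, 'j': 10}
cfg['a'] = 8+1 = 9 → {'r': 8, 'a': 9, 'm': 5, 'j': 10}
cfg['m'] = 5+4 = 9 → {'r': 8, 'a': 9, 'm': 9, 'j': 10}
cfg['p'] = 6 → {'r': 8, 'a': 9, 'm': 9, 'j': 10, 'p': 6}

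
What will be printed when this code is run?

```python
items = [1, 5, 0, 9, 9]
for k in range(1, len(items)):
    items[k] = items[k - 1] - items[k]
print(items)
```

k=1: items[1] = 1-5 = -4 → [1, -4, 0, 9, 9]
k=2: items[2] = (-4)-0 = -4 → [1, -4, -4, 9, 9]
k=3: items[3] = (-4)-9 = -13 → [1, -4, -4, -13, 9]
k=4: items[4] = (-13)-9 = -22 → [1, -4, -4, -13, -22]

[1, -4, -4, -13, -22]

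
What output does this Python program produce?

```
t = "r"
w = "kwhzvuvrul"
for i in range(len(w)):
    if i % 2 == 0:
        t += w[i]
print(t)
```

rkhvvu

i=0: add 'k' → 'rk'
i=1: skip
i=2: add 'h' → 'rkh'
i=3: skip
i=4: add 'v' → 'rkhv'
i=5: skip
i=6: add 'v' → 'rkhvv'
i=7: skip
i=8: add 'u' → 'rkhvvu'
i=9: skip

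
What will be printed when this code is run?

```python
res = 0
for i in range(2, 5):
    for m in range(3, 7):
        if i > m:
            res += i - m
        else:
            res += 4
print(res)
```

45

i=2,m=3: not 2>3, res = 0+4 = 4
i=2,m=4: not 2>4, res = 4+4 = 8
i=2,m=5: not 2>5, res = 8+4 = 12
i=2,m=6: not 2>6, res = 12+4 = 16
i=3,m=3: not 3>3, res = 16+4 = 20
i=3,m=4: not 3>4, res = 20+4 = 24
i=3,m=5: not 3>5, res = 24+4 = 28
i=3,m=6: not 3>6, res = 28+4 = 32
i=4,m=3: 4>3, res = 32+1 = 33
i=4,m=4: not 4>4, res = 33+4 = 37
i=4,m=5: not 4>5, res = 37+4 = 41
i=4,m=6: not 4>6, res = 41+4 = 45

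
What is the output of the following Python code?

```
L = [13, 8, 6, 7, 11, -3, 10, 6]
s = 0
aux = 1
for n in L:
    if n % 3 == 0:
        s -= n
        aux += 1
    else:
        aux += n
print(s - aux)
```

-62

n=13: not %3==0; aux=14
n=8: not %3==0; aux=22
n=6: %3==0, s = 0-6 = -6; aux=23
n=7: not %3==0; aux=30
n=11: not %3==0; aux=41
n=-3: %3==0, s = (-6)-(-3) = -3; aux=42
n=10: not %3==0; aux=52
n=6: %3==0, s = (-3)-6 = -9; aux=53
s-aux = (-9)-53 = -62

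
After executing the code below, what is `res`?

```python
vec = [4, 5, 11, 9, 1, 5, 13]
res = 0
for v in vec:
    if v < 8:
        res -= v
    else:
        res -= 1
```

-18

v=4: <8, res = 0-4 = -4
v=5: <8, res = (-4)-5 = -9
v=11: not <8, res = (-9)-1 = -10
v=9: not <8, res = (-10)-1 = -11
v=1: <8, res = (-11)-1 = -12
v=5: <8, res = (-12)-5 = -17
v=13: not <8, res = (-17)-1 = -18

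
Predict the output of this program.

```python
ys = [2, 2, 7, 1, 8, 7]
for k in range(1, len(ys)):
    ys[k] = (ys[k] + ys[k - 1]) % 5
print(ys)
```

k=1: ys[1] = (2+2)%5 = 4 → [2, 4, 7, 1, 8, 7]
k=2: ys[2] = (7+4)%5 = 1 → [2, 4, 1, 1, 8, 7]
k=3: ys[3] = (1+1)%5 = 2 → [2, 4, 1, 2, 8, 7]
k=4: ys[4] = (8+2)%5 = 0 → [2, 4, 1, 2, 0, 7]
k=5: ys[5] = (7+0)%5 = 2 → [2, 4, 1, 2, 0, 2]

[2, 4, 1, 2, 0, 2]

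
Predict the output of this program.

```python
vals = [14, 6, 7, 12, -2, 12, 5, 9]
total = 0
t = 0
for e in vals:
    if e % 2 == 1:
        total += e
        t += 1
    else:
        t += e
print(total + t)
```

e=14: not odd; t=14
e=6: not odd; t=20
e=7: odd, total = 0+7 = 7; t=21
e=12: not odd; t=33
e=-2: not odd; t=31
e=12: not odd; t=43
e=5: odd, total = 7+5 = 12; t=44
e=9: odd, total = 12+9 = 21; t=45
total+t = 21+45 = 66

66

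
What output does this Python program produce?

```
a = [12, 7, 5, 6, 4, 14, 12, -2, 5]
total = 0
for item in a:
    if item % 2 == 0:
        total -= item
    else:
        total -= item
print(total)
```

item=12: even, total = 0-12 = -12
item=7: not even, total = (-12)-7 = -19
item=5: not even, total = (-19)-5 = -24
item=6: even, total = (-24)-6 = -30
item=4: even, total = (-30)-4 = -34
item=14: even, total = (-34)-14 = -48
item=12: even, total = (-48)-12 = -60
item=-2: even, total = (-60)-(-2) = -58
item=5: not even, total = (-58)-5 = -63

-63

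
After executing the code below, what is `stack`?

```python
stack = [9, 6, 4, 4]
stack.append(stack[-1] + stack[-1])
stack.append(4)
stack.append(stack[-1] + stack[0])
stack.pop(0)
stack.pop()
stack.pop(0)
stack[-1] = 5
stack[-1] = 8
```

[4, 4, 8, 8]

append stack[-1]+stack[-1] = 4+4 = 8 → [9, 6, 4, 4, 8]
append 4 → [9, 6, 4, 4, 8, 4]
append stack[-1]+stack[0] = 4+9 = 13 → [9, 6, 4, 4, 8, 4, 13]
pop(0) removes 9 → [6, 4, 4, 8, 4, 13]
pop() removes 13 → [6, 4, 4, 8, 4]
pop(0) removes 6 → [4, 4, 8, 4]
stack[-1] = 5 → [4, 4, 8, 5]
stack[-1] = 8 → [4, 4, 8, 8]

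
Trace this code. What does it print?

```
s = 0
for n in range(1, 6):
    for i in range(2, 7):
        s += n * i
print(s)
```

300

n=1,i=2: s = 0+2 = 2
n=1,i=3: s = 2+3 = 5
n=1,i=4: s = 5+4 = 9
n=1,i=5: s = 9+5 = 14
n=1,i=6: s = 14+6 = 20
n=2,i=2: s = 20+4 = 24
n=2,i=3: s = 24+6 = 30
n=2,i=4: s = 30+8 = 38
n=2,i=5: s = 38+10 = 48
n=2,i=6: s = 48+12 = 60
n=3,i=2: s = 60+6 = 66
n=3,i=3: s = 66+9 = 75
n=3,i=4: s = 75+12 = 87
n=3,i=5: s = 87+15 = 102
n=3,i=6: s = 102+18 = 120
n=4,i=2: s = 120+8 = 128
n=4,i=3: s = 128+12 = 140
n=4,i=4: s = 140+16 = 156
n=4,i=5: s = 156+20 = 176
n=4,i=6: s = 176+24 = 200
n=5,i=2: s = 200+10 = 210
n=5,i=3: s = 210+15 = 225
n=5,i=4: s = 225+20 = 245
n=5,i=5: s = 245+25 = 270
n=5,i=6: s = 270+30 = 300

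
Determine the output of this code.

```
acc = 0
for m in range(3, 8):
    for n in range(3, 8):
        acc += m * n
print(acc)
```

m=3,n=3: acc = 0+9 = 9
m=3,n=4: acc = 9+12 = 21
m=3,n=5: acc = 21+15 = 36
m=3,n=6: acc = 36+18 = 54
m=3,n=7: acc = 54+21 = 75
m=4,n=3: acc = 75+12 = 87
m=4,n=4: acc = 87+16 = 103
m=4,n=5: acc = 103+20 = 123
m=4,n=6: acc = 123+24 = 147
m=4,n=7: acc = 147+28 = 175
m=5,n=3: acc = 175+15 = 190
m=5,n=4: acc = 190+20 = 210
m=5,n=5: acc = 210+25 = 235
m=5,n=6: acc = 235+30 = 265
m=5,n=7: acc = 265+35 = 300
m=6,n=3: acc = 300+18 = 318
m=6,n=4: acc = 318+24 = 342
m=6,n=5: acc = 342+30 = 372
m=6,n=6: acc = 372+36 = 408
m=6,n=7: acc = 408+42 = 450
m=7,n=3: acc = 450+21 = 471
m=7,n=4: acc = 471+28 = 499
m=7,n=5: acc = 499+35 = 534
m=7,n=6: acc = 534+42 = 576
m=7,n=7: acc = 576+49 = 625

625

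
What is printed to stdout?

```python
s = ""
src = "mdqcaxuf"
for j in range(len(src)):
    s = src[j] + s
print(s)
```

j=0: prepend 'm' → 'm'
j=1: prepend 'd' → 'dm'
j=2: prepend 'q' → 'qdm'
j=3: prepend 'c' → 'cqdm'
j=4: prepend 'a' → 'acqdm'
j=5: prepend 'x' → 'xacqdm'
j=6: prepend 'u' → 'uxacqdm'
j=7: prepend 'f' → 'fuxacqdm'

fuxacqdm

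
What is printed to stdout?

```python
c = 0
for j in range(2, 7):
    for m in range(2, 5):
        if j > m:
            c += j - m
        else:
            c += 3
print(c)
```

37

j=2,m=2: not 2>2, c = 0+3 = 3
j=2,m=3: not 2>3, c = 3+3 = 6
j=2,m=4: not 2>4, c = 6+3 = 9
j=3,m=2: 3>2, c = 9+1 = 10
j=3,m=3: not 3>3, c = 10+3 = 13
j=3,m=4: not 3>4, c = 13+3 = 16
j=4,m=2: 4>2, c = 16+2 = 18
j=4,m=3: 4>3, c = 18+1 = 19
j=4,m=4: not 4>4, c = 19+3 = 22
j=5,m=2: 5>2, c = 22+3 = 25
j=5,m=3: 5>3, c = 25+2 = 27
j=5,m=4: 5>4, c = 27+1 = 28
j=6,m=2: 6>2, c = 28+4 = 32
j=6,m=3: 6>3, c = 32+3 = 35
j=6,m=4: 6>4, c = 35+2 = 37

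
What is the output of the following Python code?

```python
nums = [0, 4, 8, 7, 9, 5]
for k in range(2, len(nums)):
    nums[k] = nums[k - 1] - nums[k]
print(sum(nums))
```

-56

k=2: nums[2] = 4-8 = -4 → [0, 4, -4, 7, 9, 5]
k=3: nums[3] = (-4)-7 = -11 → [0, 4, -4, -11, 9, 5]
k=4: nums[4] = (-11)-9 = -20 → [0, 4, -4, -11, -20, 5]
k=5: nums[5] = (-20)-5 = -25 → [0, 4, -4, -11, -20, -25]
sum = -56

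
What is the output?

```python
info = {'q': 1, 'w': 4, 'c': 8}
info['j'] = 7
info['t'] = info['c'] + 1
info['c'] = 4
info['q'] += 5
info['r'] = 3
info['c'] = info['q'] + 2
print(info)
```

{'q': 6, 'w': 4, 'c': 8, 'j': 7, 't': 9, 'r': 3}

info['j'] = 7 → {'q': 1, 'w': 4, 'c': 8, 'j': 7}
info['t'] = info['c']+1 = 9 → {'q': 1, 'w': 4, 'c': 8, 'j': 7, 't': 9}
info['c'] = 4 → {'q': 1, 'w': 4, 'c': 4, 'j': 7, 't': 9}
info['q'] = 1+5 = 6 → {'q': 6, 'w': 4, 'c': 4, 'j': 7, 't': 9}
info['r'] = 3 → {'q': 6, 'w': 4, 'c': 4, 'j': 7, 't': 9, 'r': 3}
info['c'] = info['q']+2 = 8 → {'q': 6, 'w': 4, 'c': 8, 'j': 7, 't': 9, 'r': 3}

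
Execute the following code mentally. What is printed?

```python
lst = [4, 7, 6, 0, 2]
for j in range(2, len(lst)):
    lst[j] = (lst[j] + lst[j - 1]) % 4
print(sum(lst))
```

16

j=2: lst[2] = (6+7)%4 = 1 → [4, 7, 1, 0, 2]
j=3: lst[3] = (0+1)%4 = 1 → [4, 7, 1, 1, 2]
j=4: lst[4] = (2+1)%4 = 3 → [4, 7, 1, 1, 3]
sum = 16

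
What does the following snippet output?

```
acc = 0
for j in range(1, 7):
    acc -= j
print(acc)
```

j=1: acc = 0-1 = -1
j=2: acc = (-1)-2 = -3
j=3: acc = (-3)-3 = -6
j=4: acc = (-6)-4 = -10
j=5: acc = (-10)-5 = -15
j=6: acc = (-15)-6 = -21

-21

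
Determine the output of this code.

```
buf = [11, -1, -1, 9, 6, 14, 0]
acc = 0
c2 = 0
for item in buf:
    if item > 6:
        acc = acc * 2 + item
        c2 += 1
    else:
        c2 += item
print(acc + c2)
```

83

item=11: >6, acc = 0*2+11 = 11; c2=1
item=-1: not >6; c2=0
item=-1: not >6; c2=-1
item=9: >6, acc = 11*2+9 = 31; c2=0
item=6: not >6; c2=6
item=14: >6, acc = 31*2+14 = 76; c2=7
item=0: not >6; c2=7
acc+c2 = 76+7 = 83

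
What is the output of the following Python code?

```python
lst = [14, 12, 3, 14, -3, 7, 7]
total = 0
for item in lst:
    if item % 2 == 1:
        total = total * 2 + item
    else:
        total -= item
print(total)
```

item=14: not odd, total = 0-14 = -14
item=12: not odd, total = (-14)-12 = -26
item=3: odd, total = (-26)*2+3 = -49
item=14: not odd, total = (-49)-14 = -63
item=-3: odd, total = (-63)*2+(-3) = -129
item=7: odd, total = (-129)*2+7 = -251
item=7: odd, total = (-251)*2+7 = -495

-495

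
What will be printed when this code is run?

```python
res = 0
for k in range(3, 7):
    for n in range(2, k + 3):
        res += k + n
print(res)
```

200

k=3,n=2: res = 0+5 = 5
k=3,n=3: res = 5+6 = 11
k=3,n=4: res = 11+7 = 18
k=3,n=5: res = 18+8 = 26
k=4,n=2: res = 26+6 = 32
k=4,n=3: res = 32+7 = 39
k=4,n=4: res = 39+8 = 47
k=4,n=5: res = 47+9 = 56
k=4,n=6: res = 56+10 = 66
k=5,n=2: res = 66+7 = 73
k=5,n=3: res = 73+8 = 81
k=5,n=4: res = 81+9 = 90
k=5,n=5: res = 90+10 = 100
k=5,n=6: res = 100+11 = 111
k=5,n=7: res = 111+12 = 123
k=6,n=2: res = 123+8 = 131
k=6,n=3: res = 131+9 = 140
k=6,n=4: res = 140+10 = 150
k=6,n=5: res = 150+11 = 161
k=6,n=6: res = 161+12 = 173
k=6,n=7: res = 173+13 = 186
k=6,n=8: res = 186+14 = 200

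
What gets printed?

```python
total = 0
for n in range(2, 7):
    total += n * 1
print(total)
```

20

n=2: total = 0+2*1 = 2
n=3: total = 2+3*1 = 5
n=4: total = 5+4*1 = 9
n=5: total = 9+5*1 = 14
n=6: total = 14+6*1 = 20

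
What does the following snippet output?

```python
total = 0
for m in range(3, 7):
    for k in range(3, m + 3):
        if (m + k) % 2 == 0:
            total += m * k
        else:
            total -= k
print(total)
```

m=3,k=3: even sum, total = 0+9 = 9
m=3,k=4: odd sum, total = 9-4 = 5
m=3,k=5: even sum, total = 5+15 = 20
m=4,k=3: odd sum, total = 20-3 = 17
m=4,k=4: even sum, total = 17+16 = 33
m=4,k=5: odd sum, total = 33-5 = 28
m=4,k=6: even sum, total = 28+24 = 52
m=5,k=3: even sum, total = 52+15 = 67
m=5,k=4: odd sum, total = 67-4 = 63
m=5,k=5: even sum, total = 63+25 = 88
m=5,k=6: odd sum, total = 88-6 = 82
m=5,k=7: even sum, total = 82+35 = 117
m=6,k=3: odd sum, total = 117-3 = 114
m=6,k=4: even sum, total = 114+24 = 138
m=6,k=5: odd sum, total = 138-5 = 133
m=6,k=6: even sum, total = 133+36 = 169
m=6,k=7: odd sum, total = 169-7 = 162
m=6,k=8: even sum, total = 162+48 = 210

210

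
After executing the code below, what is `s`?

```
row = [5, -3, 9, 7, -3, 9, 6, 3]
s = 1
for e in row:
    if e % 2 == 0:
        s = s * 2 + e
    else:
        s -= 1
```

-5

e=5: not even, s = 1-1 = 0
e=-3: not even, s = 0-1 = -1
e=9: not even, s = (-1)-1 = -2
e=7: not even, s = (-2)-1 = -3
e=-3: not even, s = (-3)-1 = -4
e=9: not even, s = (-4)-1 = -5
e=6: even, s = (-5)*2+6 = -4
e=3: not even, s = (-4)-1 = -5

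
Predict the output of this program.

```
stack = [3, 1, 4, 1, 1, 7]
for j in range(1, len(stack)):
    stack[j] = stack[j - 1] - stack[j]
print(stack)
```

[3, 2, -2, -3, -4, -11]

j=1: stack[1] = 3-1 = 2 → [3, 2, 4, 1, 1, 7]
j=2: stack[2] = 2-4 = -2 → [3, 2, -2, 1, 1, 7]
j=3: stack[3] = (-2)-1 = -3 → [3, 2, -2, -3, 1, 7]
j=4: stack[4] = (-3)-1 = -4 → [3, 2, -2, -3, -4, 7]
j=5: stack[5] = (-4)-7 = -11 → [3, 2, -2, -3, -4, -11]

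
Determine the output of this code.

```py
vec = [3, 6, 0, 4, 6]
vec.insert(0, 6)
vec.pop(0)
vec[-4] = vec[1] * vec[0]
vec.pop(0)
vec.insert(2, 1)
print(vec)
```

insert 6 at 0 → [6, 3, 6, 0, 4, 6]
pop(0) removes 6 → [3, 6, 0, 4, 6]
vec[-4] = vec[1]*vec[0] = 6*3 = 18 → [3, 18, 0, 4, 6]
pop(0) removes 3 → [18, 0, 4, 6]
insert 1 at 2 → [18, 0, 1, 4, 6]

[18, 0, 1, 4, 6]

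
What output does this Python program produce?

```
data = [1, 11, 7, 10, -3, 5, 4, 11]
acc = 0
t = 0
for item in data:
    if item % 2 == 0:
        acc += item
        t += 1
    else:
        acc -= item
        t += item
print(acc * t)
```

-612

item=1: not even, acc = 0-1 = -1; t=1
item=11: not even, acc = (-1)-11 = -12; t=12
item=7: not even, acc = (-12)-7 = -19; t=19
item=10: even, acc = (-19)+10 = -9; t=20
item=-3: not even, acc = (-9)-(-3) = -6; t=17
item=5: not even, acc = (-6)-5 = -11; t=22
item=4: even, acc = (-11)+4 = -7; t=23
item=11: not even, acc = (-7)-11 = -18; t=34
acc*t = (-18)*34 = -612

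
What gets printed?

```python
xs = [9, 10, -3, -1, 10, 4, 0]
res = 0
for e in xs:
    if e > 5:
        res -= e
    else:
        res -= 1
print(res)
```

e=9: >5, res = 0-9 = -9
e=10: >5, res = (-9)-10 = -19
e=-3: not >5, res = (-19)-1 = -20
e=-1: not >5, res = (-20)-1 = -21
e=10: >5, res = (-21)-10 = -31
e=4: not >5, res = (-31)-1 = -32
e=0: not >5, res = (-32)-1 = -33

-33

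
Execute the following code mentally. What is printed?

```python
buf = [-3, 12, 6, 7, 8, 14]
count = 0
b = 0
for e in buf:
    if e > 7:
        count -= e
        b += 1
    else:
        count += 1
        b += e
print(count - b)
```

e=-3: not >7, count = 0+1 = 1; b=-3
e=12: >7, count = 1-12 = -11; b=-2
e=6: not >7, count = (-11)+1 = -10; b=4
e=7: not >7, count = (-10)+1 = -9; b=11
e=8: >7, count = (-9)-8 = -17; b=12
e=14: >7, count = (-17)-14 = -31; b=13
count-b = (-31)-13 = -44

-44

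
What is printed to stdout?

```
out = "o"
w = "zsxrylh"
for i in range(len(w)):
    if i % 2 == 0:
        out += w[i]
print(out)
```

ozxyh

i=0: add 'z' → 'oz'
i=1: skip
i=2: add 'x' → 'ozx'
i=3: skip
i=4: add 'y' → 'ozxy'
i=5: skip
i=6: add 'h' → 'ozxyh'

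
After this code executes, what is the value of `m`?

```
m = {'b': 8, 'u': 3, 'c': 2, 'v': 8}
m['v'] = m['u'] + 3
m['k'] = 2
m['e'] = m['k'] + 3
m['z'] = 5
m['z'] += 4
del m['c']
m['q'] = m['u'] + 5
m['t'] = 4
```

m['v'] = m['u']+3 = 6 → {'b': 8, 'u': 3, 'c': 2, 'v': 6}
m['k'] = 2 → {'b': 8, 'u': 3, 'c': 2, 'v': 6, 'k': 2}
m['e'] = m['k']+3 = 5 → {'b': 8, 'u': 3, 'c': 2, 'v': 6, 'k': 2, 'e': 5}
m['z'] = 5 → {'b': 8, 'u': 3, 'c': 2, 'v': 6, 'k': 2, 'e': 5, 'z': 5}
m['z'] = 5+4 = 9 → {'b': 8, 'u': 3, 'c': 2, 'v': 6, 'k': 2, 'e': 5, 'z': 9}
del 'c' → {'b': 8, 'u': 3, 'v': 6, 'k': 2, 'e': 5, 'z': 9}
m['q'] = m['u']+5 = 8 → {'b': 8, 'u': 3, 'v': 6, 'k': 2, 'e': 5, 'z': 9, 'q': 8}
m['t'] = 4 → {'b': 8, 'u': 3, 'v': 6, 'k': 2, 'e': 5, 'z': 9, 'q': 8, 't': 4}

{'b': 8, 'u': 3, 'v': 6, 'k': 2, 'e': 5, 'z': 9, 'q': 8, 't': 4}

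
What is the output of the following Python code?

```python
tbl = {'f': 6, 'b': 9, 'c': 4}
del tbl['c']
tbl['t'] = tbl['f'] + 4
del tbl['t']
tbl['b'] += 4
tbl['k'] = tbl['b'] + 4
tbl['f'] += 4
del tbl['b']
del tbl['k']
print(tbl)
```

del 'c' → {'f': 6, 'b': 9}
tbl['t'] = tbl['f']+4 = 10 → {'f': 6, 'b': 9, 't': 10}
del 't' → {'f': 6, 'b': 9}
tbl['b'] = 9+4 = 13 → {'f': 6, 'b': 13}
tbl['k'] = tbl['b']+4 = 17 → {'f': 6, 'b': 13, 'k': 17}
tbl['f'] = 6+4 = 10 → {'f': 10, 'b': 13, 'k': 17}
del 'b' → {'f': 10, 'k': 17}
del 'k' → {'f': 10}

{'f': 10}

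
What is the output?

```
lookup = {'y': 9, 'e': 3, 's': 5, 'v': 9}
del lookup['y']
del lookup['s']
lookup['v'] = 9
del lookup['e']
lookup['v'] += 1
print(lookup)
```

{'v': 10}

del 'y' → {'e': 3, 's': 5, 'v': 9}
del 's' → {'e': 3, 'v': 9}
lookup['v'] = 9 → {'e': 3, 'v': 9}
del 'e' → {'v': 9}
lookup['v'] = 9+1 = 10 → {'v': 10}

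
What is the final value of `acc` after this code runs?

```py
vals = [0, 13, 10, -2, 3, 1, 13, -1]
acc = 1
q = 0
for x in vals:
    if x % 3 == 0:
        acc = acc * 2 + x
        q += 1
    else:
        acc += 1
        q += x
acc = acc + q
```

52

x=0: %3==0, acc = 1*2+0 = 2; q=1
x=13: not %3==0, acc = 2+1 = 3; q=14
x=10: not %3==0, acc = 3+1 = 4; q=24
x=-2: not %3==0, acc = 4+1 = 5; q=22
x=3: %3==0, acc = 5*2+3 = 13; q=23
x=1: not %3==0, acc = 13+1 = 14; q=24
x=13: not %3==0, acc = 14+1 = 15; q=37
x=-1: not %3==0, acc = 15+1 = 16; q=36
acc+q = 16+36 = 52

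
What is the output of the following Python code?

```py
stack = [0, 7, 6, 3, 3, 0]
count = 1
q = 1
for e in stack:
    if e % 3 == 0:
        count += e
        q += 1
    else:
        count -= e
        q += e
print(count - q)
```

e=0: %3==0, count = 1+0 = 1; q=2
e=7: not %3==0, count = 1-7 = -6; q=9
e=6: %3==0, count = (-6)+6 = 0; q=10
e=3: %3==0, count = 0+3 = 3; q=11
e=3: %3==0, count = 3+3 = 6; q=12
e=0: %3==0, count = 6+0 = 6; q=13
count-q = 6-13 = -7

-7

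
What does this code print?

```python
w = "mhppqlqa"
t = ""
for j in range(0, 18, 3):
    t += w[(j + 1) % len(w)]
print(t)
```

j=0: add w[1]='h' → 'h'
j=3: add w[4]='q' → 'hq'
j=6: add w[7]='a' → 'hqa'
j=9: add w[2]='p' → 'hqap'
j=12: add w[5]='l' → 'hqapl'
j=15: add w[0]='m' → 'hqaplm'

hqaplm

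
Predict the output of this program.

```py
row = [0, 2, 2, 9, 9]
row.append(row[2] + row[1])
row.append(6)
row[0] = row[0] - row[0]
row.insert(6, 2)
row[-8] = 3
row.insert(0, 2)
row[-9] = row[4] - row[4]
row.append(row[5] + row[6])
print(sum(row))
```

50

append row[2]+row[1] = 2+2 = 4 → [0, 2, 2, 9, 9, 4]
append 6 → [0, 2, 2, 9, 9, 4, 6]
row[0] = row[0]-row[0] = 0-0 = 0 → [0, 2, 2, 9, 9, 4, 6]
insert 2 at 6 → [0, 2, 2, 9, 9, 4, 2, 6]
row[-8] = 3 → [3, 2, 2, 9, 9, 4, 2, 6]
insert 2 at 0 → [2, 3, 2, 2, 9, 9, 4, 2, 6]
row[-9] = row[4]-row[4] = 9-9 = 0 → [0, 3, 2, 2, 9, 9, 4, 2, 6]
append row[5]+row[6] = 9+4 = 13 → [0, 3, 2, 2, 9, 9, 4, 2, 6, 13]
sum = 50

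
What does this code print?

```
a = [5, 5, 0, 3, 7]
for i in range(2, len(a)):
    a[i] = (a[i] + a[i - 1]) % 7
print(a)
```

i=2: a[2] = (0+5)%7 = 5 → [5, 5, 5, 3, 7]
i=3: a[3] = (3+5)%7 = 1 → [5, 5, 5, 1, 7]
i=4: a[4] = (7+1)%7 = 1 → [5, 5, 5, 1, 1]

[5, 5, 5, 1, 1]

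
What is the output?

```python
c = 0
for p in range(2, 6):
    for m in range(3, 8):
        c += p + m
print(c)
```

170

p=2,m=3: c = 0+5 = 5
p=2,m=4: c = 5+6 = 11
p=2,m=5: c = 11+7 = 18
p=2,m=6: c = 18+8 = 26
p=2,m=7: c = 26+9 = 35
p=3,m=3: c = 35+6 = 41
p=3,m=4: c = 41+7 = 48
p=3,m=5: c = 48+8 = 56
p=3,m=6: c = 56+9 = 65
p=3,m=7: c = 65+10 = 75
p=4,m=3: c = 75+7 = 82
p=4,m=4: c = 82+8 = 90
p=4,m=5: c = 90+9 = 99
p=4,m=6: c = 99+10 = 109
p=4,m=7: c = 109+11 = 120
p=5,m=3: c = 120+8 = 128
p=5,m=4: c = 128+9 = 137
p=5,m=5: c = 137+10 = 147
p=5,m=6: c = 147+11 = 158
p=5,m=7: c = 158+12 = 170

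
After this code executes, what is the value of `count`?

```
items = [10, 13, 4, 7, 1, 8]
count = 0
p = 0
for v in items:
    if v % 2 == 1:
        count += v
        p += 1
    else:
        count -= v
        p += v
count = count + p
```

24

v=10: not odd, count = 0-10 = -10; p=10
v=13: odd, count = (-10)+13 = 3; p=11
v=4: not odd, count = 3-4 = -1; p=15
v=7: odd, count = (-1)+7 = 6; p=16
v=1: odd, count = 6+1 = 7; p=17
v=8: not odd, count = 7-8 = -1; p=25
count+p = (-1)+25 = 24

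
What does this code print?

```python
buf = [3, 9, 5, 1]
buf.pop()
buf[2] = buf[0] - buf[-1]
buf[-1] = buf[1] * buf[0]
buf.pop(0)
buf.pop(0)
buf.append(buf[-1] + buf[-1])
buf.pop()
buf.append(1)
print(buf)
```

[27, 1]

pop() removes 1 → [3, 9, 5]
buf[2] = buf[0]-buf[-1] = 3-5 = -2 → [3, 9, -2]
buf[-1] = buf[1]*buf[0] = 9*3 = 27 → [3, 9, 27]
pop(0) removes 3 → [9, 27]
pop(0) removes 9 → [27]
append buf[-1]+buf[-1] = 27+27 = 54 → [27, 54]
pop() removes 54 → [27]
append 1 → [27, 1]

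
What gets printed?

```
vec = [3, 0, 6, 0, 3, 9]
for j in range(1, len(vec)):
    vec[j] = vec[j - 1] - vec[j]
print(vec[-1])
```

j=1: vec[1] = 3-0 = 3 → [3, 3, 6, 0, 3, 9]
j=2: vec[2] = 3-6 = -3 → [3, 3, -3, 0, 3, 9]
j=3: vec[3] = (-3)-0 = -3 → [3, 3, -3, -3, 3, 9]
j=4: vec[4] = (-3)-3 = -6 → [3, 3, -3, -3, -6, 9]
j=5: vec[5] = (-6)-9 = -15 → [3, 3, -3, -3, -6, -15]

-15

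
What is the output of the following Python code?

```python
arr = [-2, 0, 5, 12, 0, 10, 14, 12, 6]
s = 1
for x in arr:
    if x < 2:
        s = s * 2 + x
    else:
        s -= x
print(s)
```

-76

x=-2: <2, s = 1*2+(-2) = 0
x=0: <2, s = 0*2+0 = 0
x=5: not <2, s = 0-5 = -5
x=12: not <2, s = (-5)-12 = -17
x=0: <2, s = (-17)*2+0 = -34
x=10: not <2, s = (-34)-10 = -44
x=14: not <2, s = (-44)-14 = -58
x=12: not <2, s = (-58)-12 = -70
x=6: not <2, s = (-70)-6 = -76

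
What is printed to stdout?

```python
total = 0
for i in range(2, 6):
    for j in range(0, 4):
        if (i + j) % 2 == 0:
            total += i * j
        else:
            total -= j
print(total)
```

32

i=2,j=0: even sum, total = 0+0 = 0
i=2,j=1: odd sum, total = 0-1 = -1
i=2,j=2: even sum, total = (-1)+4 = 3
i=2,j=3: odd sum, total = 3-3 = 0
i=3,j=0: odd sum, total = 0-0 = 0
i=3,j=1: even sum, total = 0+3 = 3
i=3,j=2: odd sum, total = 3-2 = 1
i=3,j=3: even sum, total = 1+9 = 10
i=4,j=0: even sum, total = 10+0 = 10
i=4,j=1: odd sum, total = 10-1 = 9
i=4,j=2: even sum, total = 9+8 = 17
i=4,j=3: odd sum, total = 17-3 = 14
i=5,j=0: odd sum, total = 14-0 = 14
i=5,j=1: even sum, total = 14+5 = 19
i=5,j=2: odd sum, total = 19-2 = 17
i=5,j=3: even sum, total = 17+15 = 32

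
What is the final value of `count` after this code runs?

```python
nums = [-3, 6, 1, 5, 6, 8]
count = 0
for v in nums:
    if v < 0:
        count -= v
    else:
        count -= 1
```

-2

v=-3: <0, count = 0-(-3) = 3
v=6: not <0, count = 3-1 = 2
v=1: not <0, count = 2-1 = 1
v=5: not <0, count = 1-1 = 0
v=6: not <0, count = 0-1 = -1
v=8: not <0, count = (-1)-1 = -2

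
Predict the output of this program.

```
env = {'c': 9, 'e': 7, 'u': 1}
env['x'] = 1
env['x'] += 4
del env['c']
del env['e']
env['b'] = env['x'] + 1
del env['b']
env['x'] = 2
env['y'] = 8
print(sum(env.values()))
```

env['x'] = 1 → {'c': 9, 'e': 7, 'u': 1, 'x': 1}
env['x'] = 1+4 = 5 → {'c': 9, 'e': 7, 'u': 1, 'x': 5}
del 'c' → {'e': 7, 'u': 1, 'x': 5}
del 'e' → {'u': 1, 'x': 5}
env['b'] = env['x']+1 = 6 → {'u': 1, 'x': 5, 'b': 6}
del 'b' → {'u': 1, 'x': 5}
env['x'] = 2 → {'u': 1, 'x': 2}
env['y'] = 8 → {'u': 1, 'x': 2, 'y': 8}
sum of values = 11

11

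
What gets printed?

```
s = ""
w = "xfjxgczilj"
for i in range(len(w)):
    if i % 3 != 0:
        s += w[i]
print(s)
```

fjgcil

i=0: skip
i=1: add 'f' → 'f'
i=2: add 'j' → 'fj'
i=3: skip
i=4: add 'g' → 'fjg'
i=5: add 'c' → 'fjgc'
i=6: skip
i=7: add 'i' → 'fjgci'
i=8: add 'l' → 'fjgcil'
i=9: skip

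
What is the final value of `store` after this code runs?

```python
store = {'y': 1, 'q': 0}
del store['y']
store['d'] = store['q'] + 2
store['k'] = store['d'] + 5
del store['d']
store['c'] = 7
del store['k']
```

del 'y' → {'q': 0}
store['d'] = store['q']+2 = 2 → {'q': 0, 'd': 2}
store['k'] = store['d']+5 = 7 → {'q': 0, 'd': 2, 'k': 7}
del 'd' → {'q': 0, 'k': 7}
store['c'] = 7 → {'q': 0, 'k': 7, 'c': 7}
del 'k' → {'q': 0, 'c': 7}

{'q': 0, 'c': 7}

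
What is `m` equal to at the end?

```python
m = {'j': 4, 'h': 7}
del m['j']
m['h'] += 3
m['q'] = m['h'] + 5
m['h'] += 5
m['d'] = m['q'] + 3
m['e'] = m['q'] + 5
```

del 'j' → {'h': 7}
m['h'] = 7+3 = 10 → {'h': 10}
m['q'] = m['h']+5 = 15 → {'h': 10, 'q': 15}
m['h'] = 10+5 = 15 → {'h': 15, 'q': 15}
m['d'] = m['q']+3 = 18 → {'h': 15, 'q': 15, 'd': 18}
m['e'] = m['q']+5 = 20 → {'h': 15, 'q': 15, 'd': 18, 'e': 20}

{'h': 15, 'q': 15, 'd': 18, 'e': 20}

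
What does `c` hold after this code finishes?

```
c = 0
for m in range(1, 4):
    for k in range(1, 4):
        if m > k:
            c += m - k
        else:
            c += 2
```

16

m=1,k=1: not 1>1, c = 0+2 = 2
m=1,k=2: not 1>2, c = 2+2 = 4
m=1,k=3: not 1>3, c = 4+2 = 6
m=2,k=1: 2>1, c = 6+1 = 7
m=2,k=2: not 2>2, c = 7+2 = 9
m=2,k=3: not 2>3, c = 9+2 = 11
m=3,k=1: 3>1, c = 11+2 = 13
m=3,k=2: 3>2, c = 13+1 = 14
m=3,k=3: not 3>3, c = 14+2 = 16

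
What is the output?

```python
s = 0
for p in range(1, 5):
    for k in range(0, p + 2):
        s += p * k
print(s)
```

p=1,k=0: s = 0+0 = 0
p=1,k=1: s = 0+1 = 1
p=1,k=2: s = 1+2 = 3
p=2,k=0: s = 3+0 = 3
p=2,k=1: s = 3+2 = 5
p=2,k=2: s = 5+4 = 9
p=2,k=3: s = 9+6 = 15
p=3,k=0: s = 15+0 = 15
p=3,k=1: s = 15+3 = 18
p=3,k=2: s = 18+6 = 24
p=3,k=3: s = 24+9 = 33
p=3,k=4: s = 33+12 = 45
p=4,k=0: s = 45+0 = 45
p=4,k=1: s = 45+4 = 49
p=4,k=2: s = 49+8 = 57
p=4,k=3: s = 57+12 = 69
p=4,k=4: s = 69+16 = 85
p=4,k=5: s = 85+20 = 105

105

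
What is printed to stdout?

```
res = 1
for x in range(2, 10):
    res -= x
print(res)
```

-43

x=2: res = 1-2 = -1
x=3: res = (-1)-3 = -4
x=4: res = (-4)-4 = -8
x=5: res = (-8)-5 = -13
x=6: res = (-13)-6 = -19
x=7: res = (-19)-7 = -26
x=8: res = (-26)-8 = -34
x=9: res = (-34)-9 = -43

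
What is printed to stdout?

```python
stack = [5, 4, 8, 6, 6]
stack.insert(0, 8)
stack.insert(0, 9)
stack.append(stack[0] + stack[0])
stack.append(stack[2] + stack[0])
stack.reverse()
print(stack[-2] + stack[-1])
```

17

insert 8 at 0 → [8, 5, 4, 8, 6, 6]
insert 9 at 0 → [9, 8, 5, 4, 8, 6, 6]
append stack[0]+stack[0] = 9+9 = 18 → [9, 8, 5, 4, 8, 6, 6, 18]
append stack[2]+stack[0] = 5+9 = 14 → [9, 8, 5, 4, 8, 6, 6, 18, 14]
reverse → [14, 18, 6, 6, 8, 4, 5, 8, 9]
stack[-2]+stack[-1] = 8+9 = 17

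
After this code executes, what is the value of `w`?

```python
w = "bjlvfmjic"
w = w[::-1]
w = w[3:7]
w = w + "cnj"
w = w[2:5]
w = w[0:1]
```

'v'

reverse → 'cijmfvljb'
slice [3:7] → 'mfvl'
+ 'cnj' → 'mfvlcnj'
slice [2:5] → 'vlc'
slice [0:1] → 'v'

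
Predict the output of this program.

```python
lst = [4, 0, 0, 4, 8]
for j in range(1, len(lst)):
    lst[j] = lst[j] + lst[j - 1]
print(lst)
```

j=1: lst[1] = 0+4 = 4 → [4, 4, 0, 4, 8]
j=2: lst[2] = 0+4 = 4 → [4, 4, 4, 4, 8]
j=3: lst[3] = 4+4 = 8 → [4, 4, 4, 8, 8]
j=4: lst[4] = 8+8 = 16 → [4, 4, 4, 8, 16]

[4, 4, 4, 8, 16]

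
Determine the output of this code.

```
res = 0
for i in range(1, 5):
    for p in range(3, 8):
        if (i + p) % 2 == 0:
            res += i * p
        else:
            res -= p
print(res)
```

i=1,p=3: even sum, res = 0+3 = 3
i=1,p=4: odd sum, res = 3-4 = -1
i=1,p=5: even sum, res = (-1)+5 = 4
i=1,p=6: odd sum, res = 4-6 = -2
i=1,p=7: even sum, res = (-2)+7 = 5
i=2,p=3: odd sum, res = 5-3 = 2
i=2,p=4: even sum, res = 2+8 = 10
i=2,p=5: odd sum, res = 10-5 = 5
i=2,p=6: even sum, res = 5+12 = 17
i=2,p=7: odd sum, res = 17-7 = 10
i=3,p=3: even sum, res = 10+9 = 19
i=3,p=4: odd sum, res = 19-4 = 15
i=3,p=5: even sum, res = 15+15 = 30
i=3,p=6: odd sum, res = 30-6 = 24
i=3,p=7: even sum, res = 24+21 = 45
i=4,p=3: odd sum, res = 45-3 = 42
i=4,p=4: even sum, res = 42+16 = 58
i=4,p=5: odd sum, res = 58-5 = 53
i=4,p=6: even sum, res = 53+24 = 77
i=4,p=7: odd sum, res = 77-7 = 70

70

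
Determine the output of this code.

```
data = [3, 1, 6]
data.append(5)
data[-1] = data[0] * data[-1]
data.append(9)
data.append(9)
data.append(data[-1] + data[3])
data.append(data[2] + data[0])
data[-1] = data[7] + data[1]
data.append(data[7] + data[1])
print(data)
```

[3, 1, 6, 15, 9, 9, 24, 10, 11]

append 5 → [3, 1, 6, 5]
data[-1] = data[0]*data[-1] = 3*5 = 15 → [3, 1, 6, 15]
append 9 → [3, 1, 6, 15, 9]
append 9 → [3, 1, 6, 15, 9, 9]
append data[-1]+data[3] = 9+15 = 24 → [3, 1, 6, 15, 9, 9, 24]
append data[2]+data[0] = 6+3 = 9 → [3, 1, 6, 15, 9, 9, 24, 9]
data[-1] = data[7]+data[1] = 9+1 = 10 → [3, 1, 6, 15, 9, 9, 24, 10]
append data[7]+data[1] = 10+1 = 11 → [3, 1, 6, 15, 9, 9, 24, 10, 11]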